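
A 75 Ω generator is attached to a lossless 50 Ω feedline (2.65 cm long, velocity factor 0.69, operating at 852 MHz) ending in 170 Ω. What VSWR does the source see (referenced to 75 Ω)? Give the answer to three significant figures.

λ = v/f = 0.69·c / 852 MHz = 0.243 m
βl = 2π·l/λ = 2π × 0.109 = 39.3°
tan(βl) = 0.818
Z_in = Z_0·(Z_L + jZ_0·tanβl)/(Z_0 + jZ_L·tanβl) = 32.5 − j49.5 Ω
Γ_s = (Z_in − Z_s)/(Z_in + Z_s) = (-42.5 − j49.5)/(108 − j49.5), |Γ_s| = 0.551
VSWR = (1 + |Γ_s|)/(1 − |Γ_s|)

VSWR ≈ 3.46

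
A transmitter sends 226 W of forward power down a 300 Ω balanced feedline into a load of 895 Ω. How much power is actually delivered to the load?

Γ = (895 − 300)/(895 + 300) = 0.498
|Γ|² = 0.248
P_refl = |Γ|²·P_inc = 56 W, P_del = (1 − |Γ|²)·P_inc = 170 W

P_delivered ≈ 170 W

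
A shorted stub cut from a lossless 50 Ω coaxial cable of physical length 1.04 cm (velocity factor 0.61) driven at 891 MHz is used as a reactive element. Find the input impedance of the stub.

Z_in ≈ +j16.5 Ω

λ = v/f = 0.61·c / 891 MHz = 0.205 m
βl = 2π·l/λ = 2π × 0.0506 = 18.2°
tan(βl) = 0.329
For a shorted stub, Z_in = jZ_0·tan(βl)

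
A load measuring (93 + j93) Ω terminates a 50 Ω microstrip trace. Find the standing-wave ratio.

VSWR ≈ 4.01

Γ = (Z_L − Z_0)/(Z_L + Z_0) = (43 + j93)/(143 + j93)
|Γ| = 102/171 = 0.601
VSWR = (1 + |Γ|)/(1 − |Γ|) = 1.6/0.399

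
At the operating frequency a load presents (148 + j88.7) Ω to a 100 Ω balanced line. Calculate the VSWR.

VSWR ≈ 2.24

Γ = (Z_L − Z_0)/(Z_L + Z_0) = (48 + j88.7)/(248 + j88.7)
|Γ| = 101/263 = 0.383
VSWR = (1 + |Γ|)/(1 − |Γ|) = 1.38/0.617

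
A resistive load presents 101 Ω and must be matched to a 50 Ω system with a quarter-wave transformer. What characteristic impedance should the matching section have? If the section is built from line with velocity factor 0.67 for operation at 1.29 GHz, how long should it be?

Z_qwt ≈ 71.1 Ω; length ≈ 3.9 cm

Z_qwt = √(Z_0·R_L) = √(50 × 101) = √5050
λ = 0.67·c/f = 0.156 m, so l = λ/4 = 0.039 m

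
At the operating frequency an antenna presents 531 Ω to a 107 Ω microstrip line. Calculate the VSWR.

VSWR ≈ 4.96

For a purely resistive load, VSWR = R_L/Z_0 or Z_0/R_L (whichever > 1) = 531/107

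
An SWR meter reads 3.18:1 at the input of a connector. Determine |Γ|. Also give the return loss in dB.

|Γ| = (S − 1)/(S + 1) = (3.18 − 1)/(3.18 + 1) = 2.18/4.18
RL = −20·log₁₀|Γ| = −20·log₁₀(0.522)

|Γ| ≈ 0.522; return loss ≈ 5.65 dB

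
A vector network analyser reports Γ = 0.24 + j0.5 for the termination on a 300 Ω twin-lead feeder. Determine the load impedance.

Z_L = Z_0·(1 + Γ)/(1 − Γ) = 300·(1.24 + j0.5)/(0.76 − j0.5)

Z_L ≈ 251 + j362 Ω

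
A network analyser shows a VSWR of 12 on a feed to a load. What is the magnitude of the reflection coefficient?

|Γ| = (S − 1)/(S + 1) = (12 − 1)/(12 + 1) = 11/13

|Γ| ≈ 0.846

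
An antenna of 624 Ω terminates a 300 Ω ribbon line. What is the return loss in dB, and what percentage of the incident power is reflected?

Γ = (624 − 300)/(624 + 300) = 0.351
RL = −20·log₁₀(0.351) = 9.1 dB
P_refl/P_inc = |Γ|² = 0.123

RL ≈ 9.1 dB; 12.3% of incident power reflected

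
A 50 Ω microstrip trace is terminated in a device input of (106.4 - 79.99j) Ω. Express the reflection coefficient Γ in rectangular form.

Γ = (Z_L − Z_0)/(Z_L + Z_0) = (56.4 − j79.99)/(156.4 − j79.99)

Γ ≈ 0.493 − j0.259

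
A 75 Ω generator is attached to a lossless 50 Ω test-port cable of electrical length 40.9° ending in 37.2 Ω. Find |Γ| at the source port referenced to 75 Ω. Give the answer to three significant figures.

|Γ| ≈ 0.263

tan(βl) = 0.866
Z_in = Z_0·(Z_L + jZ_0·tanβl)/(Z_0 + jZ_L·tanβl) = 46 + j13.7 Ω
Γ_s = (Z_in − Z_s)/(Z_in + Z_s) = (-29 + j13.7)/(121 + j13.7), |Γ_s| = 0.263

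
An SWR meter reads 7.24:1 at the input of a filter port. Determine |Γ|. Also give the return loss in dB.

|Γ| = (S − 1)/(S + 1) = (7.24 − 1)/(7.24 + 1) = 6.24/8.24
RL = −20·log₁₀|Γ| = −20·log₁₀(0.757)

|Γ| ≈ 0.757; return loss ≈ 2.41 dB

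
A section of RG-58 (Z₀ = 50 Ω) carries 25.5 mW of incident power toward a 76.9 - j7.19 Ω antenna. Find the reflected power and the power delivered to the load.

P_reflected ≈ 1.22 mW; P_delivered ≈ 24.3 mW

|Γ| = |(26.9 − j7.19)/(126.9 − j7.19)| = 0.219
|Γ|² = 0.048
P_refl = |Γ|²·P_inc = 1.22 mW, P_del = (1 − |Γ|²)·P_inc = 24.3 mW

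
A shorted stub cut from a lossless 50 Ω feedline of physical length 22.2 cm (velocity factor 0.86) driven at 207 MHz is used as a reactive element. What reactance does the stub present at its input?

λ = v/f = 0.86·c / 207 MHz = 1.25 m
βl = 2π·l/λ = 2π × 0.178 = 64.1°
tan(βl) = 2.06
For a shorted stub, Z_in = jZ_0·tan(βl)

X_in ≈ 103 Ω (inductive)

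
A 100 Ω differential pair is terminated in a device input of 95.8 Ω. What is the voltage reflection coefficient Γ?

Γ = (Z_L − Z_0)/(Z_L + Z_0) = (95.8 − 100)/(95.8 + 100) = -4.2/195.8

Γ = -0.0215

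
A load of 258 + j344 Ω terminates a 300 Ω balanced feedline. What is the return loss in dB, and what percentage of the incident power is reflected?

RL ≈ 5.54 dB; 27.9% of incident power reflected

Γ = (-42 + j344)/(558 + j344), |Γ| = 0.529
RL = −20·log₁₀(0.529) = 5.54 dB
P_refl/P_inc = |Γ|² = 0.279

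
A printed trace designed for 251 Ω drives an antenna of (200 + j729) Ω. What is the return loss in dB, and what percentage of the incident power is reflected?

Γ = (-51 + j729)/(451 + j729), |Γ| = 0.852
RL = −20·log₁₀(0.852) = 1.39 dB
P_refl/P_inc = |Γ|² = 0.727

RL ≈ 1.39 dB; 72.7% of incident power reflected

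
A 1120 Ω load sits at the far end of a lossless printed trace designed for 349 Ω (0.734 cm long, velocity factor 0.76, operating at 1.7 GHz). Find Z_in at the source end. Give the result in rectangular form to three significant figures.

Z_in ≈ 545 − j501 Ω

λ = v/f = 0.76·c / 1.7 GHz = 0.134 m
βl = 2π·l/λ = 2π × 0.0547 = 19.7°
tan(βl) = tan(19.7°) = 0.358
Z_in = Z_0·(Z_L + jZ_0·tanβl)/(Z_0 + jZ_L·tanβl)
     = 349·(1120 + j125)/(349 + j401)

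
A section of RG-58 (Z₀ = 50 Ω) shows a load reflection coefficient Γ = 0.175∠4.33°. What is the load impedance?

Z_L = Z_0·(1 + Γ)/(1 − Γ) = 50·(1.17 + j0.0132)/(0.825 − j0.0132)

Z_L ≈ 71.1 + j1.94 Ω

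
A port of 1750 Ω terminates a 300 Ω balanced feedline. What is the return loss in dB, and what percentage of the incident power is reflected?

Γ = (1750 − 300)/(1750 + 300) = 0.707
RL = −20·log₁₀(0.707) = 3.01 dB
P_refl/P_inc = |Γ|² = 0.5

RL ≈ 3.01 dB; 50% of incident power reflected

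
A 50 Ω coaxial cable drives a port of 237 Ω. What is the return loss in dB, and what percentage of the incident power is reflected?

RL ≈ 3.72 dB; 42.5% of incident power reflected

Γ = (237 − 50)/(237 + 50) = 0.652
RL = −20·log₁₀(0.652) = 3.72 dB
P_refl/P_inc = |Γ|² = 0.425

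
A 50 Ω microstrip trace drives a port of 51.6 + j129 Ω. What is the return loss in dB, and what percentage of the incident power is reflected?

Γ = (1.6 + j129)/(101.6 + j129), |Γ| = 0.786
RL = −20·log₁₀(0.786) = 2.1 dB
P_refl/P_inc = |Γ|² = 0.617

RL ≈ 2.1 dB; 61.7% of incident power reflected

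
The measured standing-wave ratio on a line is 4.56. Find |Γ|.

|Γ| ≈ 0.64

|Γ| = (S − 1)/(S + 1) = (4.56 − 1)/(4.56 + 1) = 3.56/5.56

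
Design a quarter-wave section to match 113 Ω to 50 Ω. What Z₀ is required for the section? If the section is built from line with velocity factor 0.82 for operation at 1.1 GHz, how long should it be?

Z_qwt ≈ 75.2 Ω; length ≈ 5.59 cm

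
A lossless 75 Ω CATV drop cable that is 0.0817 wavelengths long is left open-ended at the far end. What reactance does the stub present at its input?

X_in ≈ -133 Ω (capacitive)

βl = 2π × 0.0817 = 29.4°
tan(βl) = 0.564
For an open-ended stub, Z_in = −jZ_0·cot(βl) = −jZ_0/tan(βl)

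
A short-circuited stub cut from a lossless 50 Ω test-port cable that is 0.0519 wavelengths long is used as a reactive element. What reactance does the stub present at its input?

X_in ≈ 16.9 Ω (inductive)

βl = 2π × 0.0519 = 18.7°
tan(βl) = 0.338
For a short-circuited stub, Z_in = jZ_0·tan(βl)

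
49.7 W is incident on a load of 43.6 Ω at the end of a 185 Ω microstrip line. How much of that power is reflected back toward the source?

P_reflected ≈ 19 W

Γ = (43.6 − 185)/(43.6 + 185) = -0.619
|Γ|² = 0.383
P_refl = |Γ|²·P_inc = 19 W, P_del = (1 − |Γ|²)·P_inc = 30.7 W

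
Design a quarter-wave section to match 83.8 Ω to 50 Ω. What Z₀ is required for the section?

Z_qwt = √(Z_0·R_L) = √(50 × 83.8) = √4190

Z_qwt ≈ 64.7 Ω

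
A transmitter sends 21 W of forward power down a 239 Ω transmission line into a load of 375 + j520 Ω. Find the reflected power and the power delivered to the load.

P_reflected ≈ 9.37 W; P_delivered ≈ 11.6 W

|Γ| = |(136 + j520)/(614 + j520)| = 0.668
|Γ|² = 0.446
P_refl = |Γ|²·P_inc = 9.37 W, P_del = (1 − |Γ|²)·P_inc = 11.6 W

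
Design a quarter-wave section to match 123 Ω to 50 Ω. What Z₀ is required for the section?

Z_qwt = √(Z_0·R_L) = √(50 × 123) = √6150

Z_qwt ≈ 78.4 Ω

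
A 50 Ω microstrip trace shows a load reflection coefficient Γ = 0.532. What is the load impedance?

Z_L ≈ 164 Ω

Z_L = Z_0·(1 + Γ)/(1 − Γ) = 50·(1.53)/(0.468)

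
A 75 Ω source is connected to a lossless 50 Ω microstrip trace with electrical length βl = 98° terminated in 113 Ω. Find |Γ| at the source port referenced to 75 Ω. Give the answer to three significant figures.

tan(βl) = -7.12
Z_in = Z_0·(Z_L + jZ_0·tanβl)/(Z_0 + jZ_L·tanβl) = 22.5 + j5.63 Ω
Γ_s = (Z_in − Z_s)/(Z_in + Z_s) = (-52.5 + j5.63)/(97.5 + j5.63), |Γ_s| = 0.541

|Γ| ≈ 0.541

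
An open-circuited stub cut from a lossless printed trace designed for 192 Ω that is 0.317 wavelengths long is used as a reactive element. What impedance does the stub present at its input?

βl = 2π × 0.317 = 114°
tan(βl) = -2.23
For an open-circuited stub, Z_in = −jZ_0·cot(βl) = −jZ_0/tan(βl)

Z_in ≈ +j86 Ω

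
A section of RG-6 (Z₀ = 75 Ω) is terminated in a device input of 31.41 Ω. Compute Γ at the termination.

Γ = -0.41

Γ = (Z_L − Z_0)/(Z_L + Z_0) = (31.41 − 75)/(31.41 + 75) = -43.59/106.4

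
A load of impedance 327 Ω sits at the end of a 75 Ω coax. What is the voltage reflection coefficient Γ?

Γ = 0.627

Γ = (Z_L − Z_0)/(Z_L + Z_0) = (327 − 75)/(327 + 75) = 252/402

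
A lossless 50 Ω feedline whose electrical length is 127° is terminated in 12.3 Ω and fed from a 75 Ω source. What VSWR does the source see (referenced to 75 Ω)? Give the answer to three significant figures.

tan(βl) = -1.33
Z_in = Z_0·(Z_L + jZ_0·tanβl)/(Z_0 + jZ_L·tanβl) = 30.7 − j56.3 Ω
Γ_s = (Z_in − Z_s)/(Z_in + Z_s) = (-44.3 − j56.3)/(106 − j56.3), |Γ_s| = 0.598
VSWR = (1 + |Γ_s|)/(1 − |Γ_s|)

VSWR ≈ 3.98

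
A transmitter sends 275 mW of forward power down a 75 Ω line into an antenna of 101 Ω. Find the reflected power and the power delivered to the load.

Γ = (101 − 75)/(101 + 75) = 0.148
|Γ|² = 0.0218
P_refl = |Γ|²·P_inc = 6 mW, P_del = (1 − |Γ|²)·P_inc = 269 mW

P_reflected ≈ 6 mW; P_delivered ≈ 269 mW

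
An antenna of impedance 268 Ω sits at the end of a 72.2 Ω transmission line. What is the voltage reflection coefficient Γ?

Γ = (Z_L − Z_0)/(Z_L + Z_0) = (268 − 72.2)/(268 + 72.2) = 195.8/340.2

Γ = 0.576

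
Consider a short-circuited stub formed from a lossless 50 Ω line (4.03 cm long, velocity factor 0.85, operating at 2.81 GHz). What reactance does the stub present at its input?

X_in ≈ -18.3 Ω (capacitive)

λ = v/f = 0.85·c / 2.81 GHz = 0.0907 m
βl = 2π·l/λ = 2π × 0.444 = 160°
tan(βl) = -0.366
For a short-circuited stub, Z_in = jZ_0·tan(βl)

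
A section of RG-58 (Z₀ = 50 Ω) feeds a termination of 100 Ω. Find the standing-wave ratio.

Γ = (100 − 50)/(100 + 50) = 0.333
VSWR = (1 + 0.333)/(1 − 0.333)

VSWR ≈ 2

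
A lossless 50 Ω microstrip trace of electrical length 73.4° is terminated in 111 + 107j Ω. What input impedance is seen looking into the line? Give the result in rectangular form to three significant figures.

tan(βl) = tan(73.4°) = 3.35
Z_in = Z_0·(Z_L + jZ_0·tanβl)/(Z_0 + jZ_L·tanβl)
     = 50·(111 + j275)/(-309 + j372)

Z_in ≈ 14.5 − j27 Ω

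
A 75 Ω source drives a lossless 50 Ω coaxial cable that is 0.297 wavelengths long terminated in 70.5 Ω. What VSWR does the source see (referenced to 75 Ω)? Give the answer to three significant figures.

VSWR ≈ 2.05

βl = 2π × 0.297 = 107°
tan(βl) = -3.29
Z_in = Z_0·(Z_L + jZ_0·tanβl)/(Z_0 + jZ_L·tanβl) = 37 + j7.22 Ω
Γ_s = (Z_in − Z_s)/(Z_in + Z_s) = (-38 + j7.22)/(112 + j7.22), |Γ_s| = 0.344
VSWR = (1 + |Γ_s|)/(1 − |Γ_s|)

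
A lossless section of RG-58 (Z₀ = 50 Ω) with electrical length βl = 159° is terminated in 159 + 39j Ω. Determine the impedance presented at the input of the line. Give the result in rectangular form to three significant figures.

tan(βl) = tan(159°) = -0.384
Z_in = Z_0·(Z_L + jZ_0·tanβl)/(Z_0 + jZ_L·tanβl)
     = 50·(159 + j19.8)/(65 − j61)

Z_in ≈ 57.4 + j69.2 Ω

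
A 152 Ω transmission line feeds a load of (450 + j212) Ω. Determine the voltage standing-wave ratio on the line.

Γ = (Z_L − Z_0)/(Z_L + Z_0) = (298 + j212)/(602 + j212)
|Γ| = 366/638 = 0.573
VSWR = (1 + |Γ|)/(1 − |Γ|) = 1.57/0.427

VSWR ≈ 3.68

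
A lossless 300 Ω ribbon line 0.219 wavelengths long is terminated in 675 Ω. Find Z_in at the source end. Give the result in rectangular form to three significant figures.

βl = 2π × 0.219 = 78.8°
tan(βl) = tan(78.8°) = 5.07
Z_in = Z_0·(Z_L + jZ_0·tanβl)/(Z_0 + jZ_L·tanβl)
     = 300·(675 + j1520)/(300 + j3420)

Z_in ≈ 137 − j47.1 Ω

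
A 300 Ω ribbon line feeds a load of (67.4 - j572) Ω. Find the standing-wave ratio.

VSWR ≈ 20.8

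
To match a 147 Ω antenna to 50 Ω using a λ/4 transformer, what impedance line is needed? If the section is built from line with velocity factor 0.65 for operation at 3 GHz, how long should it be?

Z_qwt ≈ 85.7 Ω; length ≈ 1.62 cm

Z_qwt = √(Z_0·R_L) = √(50 × 147) = √7350
λ = 0.65·c/f = 0.065 m, so l = λ/4 = 0.0163 m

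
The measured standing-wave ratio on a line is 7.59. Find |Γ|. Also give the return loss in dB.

|Γ| ≈ 0.767; return loss ≈ 2.3 dB

|Γ| = (S − 1)/(S + 1) = (7.59 − 1)/(7.59 + 1) = 6.59/8.59
RL = −20·log₁₀|Γ| = −20·log₁₀(0.767)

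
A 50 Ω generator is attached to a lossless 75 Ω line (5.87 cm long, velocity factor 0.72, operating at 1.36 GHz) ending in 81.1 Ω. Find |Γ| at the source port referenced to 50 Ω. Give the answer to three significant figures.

|Γ| ≈ 0.201

λ = v/f = 0.72·c / 1.36 GHz = 0.159 m
βl = 2π·l/λ = 2π × 0.37 = 133°
tan(βl) = -1.07
Z_in = Z_0·(Z_L + jZ_0·tanβl)/(Z_0 + jZ_L·tanβl) = 74.4 + j5.81 Ω
Γ_s = (Z_in − Z_s)/(Z_in + Z_s) = (24.4 + j5.81)/(124 + j5.81), |Γ_s| = 0.201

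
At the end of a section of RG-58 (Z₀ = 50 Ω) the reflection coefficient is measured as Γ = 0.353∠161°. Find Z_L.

Z_L ≈ 24.4 + j6.41 Ω

Z_L = Z_0·(1 + Γ)/(1 − Γ) = 50·(0.666 + j0.115)/(1.33 − j0.115)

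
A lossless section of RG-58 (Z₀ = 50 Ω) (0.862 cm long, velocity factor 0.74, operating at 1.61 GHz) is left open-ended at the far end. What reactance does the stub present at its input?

X_in ≈ -121 Ω (capacitive)

λ = v/f = 0.74·c / 1.61 GHz = 0.138 m
βl = 2π·l/λ = 2π × 0.0625 = 22.5°
tan(βl) = 0.414
For an open-ended stub, Z_in = −jZ_0·cot(βl) = −jZ_0/tan(βl)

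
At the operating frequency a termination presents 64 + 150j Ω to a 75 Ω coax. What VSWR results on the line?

Γ = (Z_L − Z_0)/(Z_L + Z_0) = (-11 + j150)/(139 + j150)
|Γ| = 150/205 = 0.735
VSWR = (1 + |Γ|)/(1 − |Γ|) = 1.74/0.265

VSWR ≈ 6.56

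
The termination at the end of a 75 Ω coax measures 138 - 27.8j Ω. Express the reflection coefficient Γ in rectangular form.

Γ = (Z_L − Z_0)/(Z_L + Z_0) = (63 − j27.8)/(213 − j27.8)

Γ ≈ 0.308 − j0.0904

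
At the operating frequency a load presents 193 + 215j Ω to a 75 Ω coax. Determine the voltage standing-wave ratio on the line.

VSWR ≈ 5.99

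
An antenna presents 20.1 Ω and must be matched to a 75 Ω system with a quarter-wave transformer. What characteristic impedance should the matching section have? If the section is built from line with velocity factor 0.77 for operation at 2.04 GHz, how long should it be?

Z_qwt = √(Z_0·R_L) = √(75 × 20.1) = √1508
λ = 0.77·c/f = 0.113 m, so l = λ/4 = 0.0283 m

Z_qwt ≈ 38.8 Ω; length ≈ 2.83 cm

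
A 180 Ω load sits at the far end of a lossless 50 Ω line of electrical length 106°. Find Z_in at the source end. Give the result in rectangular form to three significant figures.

tan(βl) = tan(106°) = -3.49
Z_in = Z_0·(Z_L + jZ_0·tanβl)/(Z_0 + jZ_L·tanβl)
     = 50·(180 − j174)/(50 − j628)

Z_in ≈ 14.9 + j13.1 Ω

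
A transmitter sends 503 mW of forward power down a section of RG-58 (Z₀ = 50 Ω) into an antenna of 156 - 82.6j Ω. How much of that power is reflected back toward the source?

|Γ| = |(106 − j82.6)/(206 − j82.6)| = 0.605
|Γ|² = 0.367
P_refl = |Γ|²·P_inc = 184 mW, P_del = (1 − |Γ|²)·P_inc = 319 mW

P_reflected ≈ 184 mW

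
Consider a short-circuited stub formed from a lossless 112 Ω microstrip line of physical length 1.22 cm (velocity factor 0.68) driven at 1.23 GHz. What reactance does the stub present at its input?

λ = v/f = 0.68·c / 1.23 GHz = 0.166 m
βl = 2π·l/λ = 2π × 0.0736 = 26.5°
tan(βl) = 0.498
For a short-circuited stub, Z_in = jZ_0·tan(βl)

X_in ≈ 55.8 Ω (inductive)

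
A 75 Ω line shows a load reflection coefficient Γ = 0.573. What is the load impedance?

Z_L ≈ 276 Ω

Z_L = Z_0·(1 + Γ)/(1 − Γ) = 75·(1.57)/(0.427)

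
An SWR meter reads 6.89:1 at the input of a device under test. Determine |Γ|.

|Γ| ≈ 0.747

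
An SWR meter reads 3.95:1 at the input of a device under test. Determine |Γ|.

|Γ| = (S − 1)/(S + 1) = (3.95 − 1)/(3.95 + 1) = 2.95/4.95

|Γ| ≈ 0.596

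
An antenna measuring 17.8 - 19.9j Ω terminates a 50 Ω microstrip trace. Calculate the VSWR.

Γ = (Z_L − Z_0)/(Z_L + Z_0) = (-32.2 − j19.9)/(67.8 − j19.9)
|Γ| = 37.9/70.7 = 0.536
VSWR = (1 + |Γ|)/(1 − |Γ|) = 1.54/0.464

VSWR ≈ 3.31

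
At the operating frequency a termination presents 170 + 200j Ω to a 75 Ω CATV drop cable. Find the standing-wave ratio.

VSWR ≈ 5.67

Γ = (Z_L − Z_0)/(Z_L + Z_0) = (95 + j200)/(245 + j200)
|Γ| = 221/316 = 0.7
VSWR = (1 + |Γ|)/(1 − |Γ|) = 1.7/0.3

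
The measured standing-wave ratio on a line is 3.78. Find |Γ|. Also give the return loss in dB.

|Γ| = (S − 1)/(S + 1) = (3.78 − 1)/(3.78 + 1) = 2.78/4.78
RL = −20·log₁₀|Γ| = −20·log₁₀(0.582)

|Γ| ≈ 0.582; return loss ≈ 4.71 dB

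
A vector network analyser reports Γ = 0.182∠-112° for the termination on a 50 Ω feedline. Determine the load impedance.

Z_L ≈ 41.3 − j14.4 Ω

Z_L = Z_0·(1 + Γ)/(1 − Γ) = 50·(0.932 − j0.169)/(1.07 + j0.169)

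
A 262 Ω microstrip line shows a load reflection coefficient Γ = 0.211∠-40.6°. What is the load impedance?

Z_L ≈ 346 − j99.4 Ω

Z_L = Z_0·(1 + Γ)/(1 − Γ) = 262·(1.16 − j0.137)/(0.84 + j0.137)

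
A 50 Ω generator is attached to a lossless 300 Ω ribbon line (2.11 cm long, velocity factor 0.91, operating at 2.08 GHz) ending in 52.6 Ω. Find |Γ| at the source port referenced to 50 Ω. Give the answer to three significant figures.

|Γ| ≈ 0.923

λ = v/f = 0.91·c / 2.08 GHz = 0.131 m
βl = 2π·l/λ = 2π × 0.161 = 57.9°
tan(βl) = 1.59
Z_in = Z_0·(Z_L + jZ_0·tanβl)/(Z_0 + jZ_L·tanβl) = 173 + j430 Ω
Γ_s = (Z_in − Z_s)/(Z_in + Z_s) = (123 + j430)/(223 + j430), |Γ_s| = 0.923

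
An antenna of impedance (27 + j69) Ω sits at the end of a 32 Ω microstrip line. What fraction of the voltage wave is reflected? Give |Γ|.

Γ = (Z_L − Z_0)/(Z_L + Z_0) = (-5 + j69)/(59 + j69)
|Γ| = 69.2/90.8

|Γ| ≈ 0.762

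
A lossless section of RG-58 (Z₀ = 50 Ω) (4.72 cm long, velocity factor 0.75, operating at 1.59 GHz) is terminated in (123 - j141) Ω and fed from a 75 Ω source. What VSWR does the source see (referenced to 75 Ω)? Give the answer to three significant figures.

λ = v/f = 0.75·c / 1.59 GHz = 0.142 m
βl = 2π·l/λ = 2π × 0.334 = 120°
tan(βl) = -1.73
Z_in = Z_0·(Z_L + jZ_0·tanβl)/(Z_0 + jZ_L·tanβl) = 14.8 + j42.5 Ω
Γ_s = (Z_in − Z_s)/(Z_in + Z_s) = (-60.2 + j42.5)/(89.8 + j42.5), |Γ_s| = 0.741
VSWR = (1 + |Γ_s|)/(1 − |Γ_s|)

VSWR ≈ 6.73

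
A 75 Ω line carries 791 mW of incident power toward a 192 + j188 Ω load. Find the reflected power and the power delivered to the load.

P_reflected ≈ 364 mW; P_delivered ≈ 427 mW

|Γ| = |(117 + j188)/(267 + j188)| = 0.678
|Γ|² = 0.46
P_refl = |Γ|²·P_inc = 364 mW, P_del = (1 − |Γ|²)·P_inc = 427 mW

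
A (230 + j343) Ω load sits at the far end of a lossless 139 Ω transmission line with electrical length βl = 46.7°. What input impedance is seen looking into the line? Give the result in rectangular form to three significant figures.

tan(βl) = tan(46.7°) = 1.06
Z_in = Z_0·(Z_L + jZ_0·tanβl)/(Z_0 + jZ_L·tanβl)
     = 139·(230 + j491)/(-225 + j244)

Z_in ≈ 85.7 − j210 Ω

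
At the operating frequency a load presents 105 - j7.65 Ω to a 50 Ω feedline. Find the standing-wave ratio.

VSWR ≈ 2.11

Γ = (Z_L − Z_0)/(Z_L + Z_0) = (55 − j7.65)/(155 − j7.65)
|Γ| = 55.5/155 = 0.358
VSWR = (1 + |Γ|)/(1 − |Γ|) = 1.36/0.642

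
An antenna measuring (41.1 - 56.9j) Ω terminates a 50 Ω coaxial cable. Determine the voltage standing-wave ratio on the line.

VSWR ≈ 3.31

Γ = (Z_L − Z_0)/(Z_L + Z_0) = (-8.9 − j56.9)/(91.1 − j56.9)
|Γ| = 57.6/107 = 0.536
VSWR = (1 + |Γ|)/(1 − |Γ|) = 1.54/0.464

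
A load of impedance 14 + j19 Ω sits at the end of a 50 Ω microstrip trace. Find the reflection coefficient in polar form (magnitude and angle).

Γ = (Z_L − Z_0)/(Z_L + Z_0) = (-36 + j19)/(64 + j19)
|Γ| = 40.7/66.8 = 0.61

Γ ≈ 0.61 ∠ 136°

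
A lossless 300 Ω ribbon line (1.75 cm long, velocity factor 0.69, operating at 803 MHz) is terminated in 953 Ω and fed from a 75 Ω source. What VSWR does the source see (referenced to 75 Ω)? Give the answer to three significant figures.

VSWR ≈ 10.9

λ = v/f = 0.69·c / 803 MHz = 0.258 m
βl = 2π·l/λ = 2π × 0.0679 = 24.4°
tan(βl) = 0.454
Z_in = Z_0·(Z_L + jZ_0·tanβl)/(Z_0 + jZ_L·tanβl) = 373 − j402 Ω
Γ_s = (Z_in − Z_s)/(Z_in + Z_s) = (298 − j402)/(448 − j402), |Γ_s| = 0.831
VSWR = (1 + |Γ_s|)/(1 − |Γ_s|)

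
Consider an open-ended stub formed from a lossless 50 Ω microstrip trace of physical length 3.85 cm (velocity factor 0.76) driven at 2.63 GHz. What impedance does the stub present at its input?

Z_in ≈ +j136 Ω

λ = v/f = 0.76·c / 2.63 GHz = 0.0867 m
βl = 2π·l/λ = 2π × 0.444 = 160°
tan(βl) = -0.366
For an open-ended stub, Z_in = −jZ_0·cot(βl) = −jZ_0/tan(βl)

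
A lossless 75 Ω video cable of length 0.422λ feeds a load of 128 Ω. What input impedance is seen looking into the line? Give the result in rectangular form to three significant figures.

Z_in ≈ 89.9 + j41.8 Ω

βl = 2π × 0.422 = 152°
tan(βl) = tan(152°) = -0.534
Z_in = Z_0·(Z_L + jZ_0·tanβl)/(Z_0 + jZ_L·tanβl)
     = 75·(128 − j40)/(75 − j68.3)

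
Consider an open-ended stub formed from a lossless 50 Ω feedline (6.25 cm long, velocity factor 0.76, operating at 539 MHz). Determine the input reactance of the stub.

λ = v/f = 0.76·c / 539 MHz = 0.423 m
βl = 2π·l/λ = 2π × 0.148 = 53.2°
tan(βl) = 1.34
For an open-ended stub, Z_in = −jZ_0·cot(βl) = −jZ_0/tan(βl)

X_in ≈ -37.4 Ω (capacitive)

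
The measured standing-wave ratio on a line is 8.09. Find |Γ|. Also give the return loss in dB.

|Γ| ≈ 0.78; return loss ≈ 2.16 dB

|Γ| = (S − 1)/(S + 1) = (8.09 − 1)/(8.09 + 1) = 7.09/9.09
RL = −20·log₁₀|Γ| = −20·log₁₀(0.78)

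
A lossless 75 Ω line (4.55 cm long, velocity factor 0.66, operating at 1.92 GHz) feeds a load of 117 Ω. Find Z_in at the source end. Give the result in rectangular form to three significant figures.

λ = v/f = 0.66·c / 1.92 GHz = 0.103 m
βl = 2π·l/λ = 2π × 0.441 = 159°
tan(βl) = tan(159°) = -0.387
Z_in = Z_0·(Z_L + jZ_0·tanβl)/(Z_0 + jZ_L·tanβl)
     = 75·(117 − j29)/(75 − j45.3)

Z_in ≈ 98.6 + j30.5 Ω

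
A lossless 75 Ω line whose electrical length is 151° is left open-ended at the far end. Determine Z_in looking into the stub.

tan(βl) = -0.554
For an open-ended stub, Z_in = −jZ_0·cot(βl) = −jZ_0/tan(βl)

Z_in ≈ +j135 Ω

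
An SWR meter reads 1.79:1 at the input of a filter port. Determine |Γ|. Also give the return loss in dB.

|Γ| ≈ 0.283; return loss ≈ 11 dB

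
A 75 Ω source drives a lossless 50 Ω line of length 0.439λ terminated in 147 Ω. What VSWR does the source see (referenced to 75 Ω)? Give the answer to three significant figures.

βl = 2π × 0.439 = 158°
tan(βl) = -0.403
Z_in = Z_0·(Z_L + jZ_0·tanβl)/(Z_0 + jZ_L·tanβl) = 71.1 + j64.1 Ω
Γ_s = (Z_in − Z_s)/(Z_in + Z_s) = (-3.95 + j64.1)/(146 + j64.1), |Γ_s| = 0.402
VSWR = (1 + |Γ_s|)/(1 − |Γ_s|)

VSWR ≈ 2.35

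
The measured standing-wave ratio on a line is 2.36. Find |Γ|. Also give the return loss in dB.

|Γ| = (S − 1)/(S + 1) = (2.36 − 1)/(2.36 + 1) = 1.36/3.36
RL = −20·log₁₀|Γ| = −20·log₁₀(0.405)

|Γ| ≈ 0.405; return loss ≈ 7.86 dB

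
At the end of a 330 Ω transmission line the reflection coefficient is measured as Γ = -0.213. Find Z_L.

Z_L ≈ 214 Ω

Z_L = Z_0·(1 + Γ)/(1 − Γ) = 330·(0.787)/(1.21)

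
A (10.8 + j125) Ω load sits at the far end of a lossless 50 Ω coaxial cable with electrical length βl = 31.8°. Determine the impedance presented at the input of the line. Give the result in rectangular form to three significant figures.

tan(βl) = tan(31.8°) = 0.62
Z_in = Z_0·(Z_L + jZ_0·tanβl)/(Z_0 + jZ_L·tanβl)
     = 50·(10.8 + j156)/(-27.5 + j6.7)

Z_in ≈ 46.7 − j272 Ω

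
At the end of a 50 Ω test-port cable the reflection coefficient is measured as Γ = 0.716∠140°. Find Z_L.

Z_L = Z_0·(1 + Γ)/(1 − Γ) = 50·(0.452 + j0.46)/(1.55 − j0.46)

Z_L ≈ 9.34 + j17.6 Ω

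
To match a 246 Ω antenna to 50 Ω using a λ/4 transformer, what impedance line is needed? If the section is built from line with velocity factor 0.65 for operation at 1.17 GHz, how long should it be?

Z_qwt ≈ 111 Ω; length ≈ 4.17 cm

Z_qwt = √(Z_0·R_L) = √(50 × 246) = √12300
λ = 0.65·c/f = 0.167 m, so l = λ/4 = 0.0417 m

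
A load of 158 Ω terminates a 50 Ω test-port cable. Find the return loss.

Γ = (158 − 50)/(158 + 50) = 0.519
RL = −20·log₁₀|Γ| = −20·log₁₀(0.519)

RL ≈ 5.69 dB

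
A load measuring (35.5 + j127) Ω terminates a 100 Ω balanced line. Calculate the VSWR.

Γ = (Z_L − Z_0)/(Z_L + Z_0) = (-64.5 + j127)/(135.5 + j127)
|Γ| = 142/186 = 0.767
VSWR = (1 + |Γ|)/(1 − |Γ|) = 1.77/0.233

VSWR ≈ 7.58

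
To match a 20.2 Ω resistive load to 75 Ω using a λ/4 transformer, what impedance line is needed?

Z_qwt ≈ 38.9 Ω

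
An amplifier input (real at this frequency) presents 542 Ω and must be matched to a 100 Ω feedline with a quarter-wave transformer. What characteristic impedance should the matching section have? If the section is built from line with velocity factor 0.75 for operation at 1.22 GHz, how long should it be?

Z_qwt ≈ 233 Ω; length ≈ 4.61 cm

Z_qwt = √(Z_0·R_L) = √(100 × 542) = √54200
λ = 0.75·c/f = 0.184 m, so l = λ/4 = 0.0461 m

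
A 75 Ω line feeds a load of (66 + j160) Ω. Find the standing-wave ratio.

Γ = (Z_L − Z_0)/(Z_L + Z_0) = (-9 + j160)/(141 + j160)
|Γ| = 160/213 = 0.751
VSWR = (1 + |Γ|)/(1 − |Γ|) = 1.75/0.249

VSWR ≈ 7.05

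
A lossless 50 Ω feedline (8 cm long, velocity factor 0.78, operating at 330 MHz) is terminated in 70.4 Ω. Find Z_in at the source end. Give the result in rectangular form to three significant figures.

Z_in ≈ 49.7 − j17.1 Ω

λ = v/f = 0.78·c / 330 MHz = 0.709 m
βl = 2π·l/λ = 2π × 0.113 = 40.6°
tan(βl) = tan(40.6°) = 0.858
Z_in = Z_0·(Z_L + jZ_0·tanβl)/(Z_0 + jZ_L·tanβl)
     = 50·(70.4 + j42.9)/(50 + j60.4)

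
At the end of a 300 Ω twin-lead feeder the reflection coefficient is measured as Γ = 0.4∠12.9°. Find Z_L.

Z_L = Z_0·(1 + Γ)/(1 − Γ) = 300·(1.39 + j0.0893)/(0.61 − j0.0893)

Z_L ≈ 663 + j141 Ω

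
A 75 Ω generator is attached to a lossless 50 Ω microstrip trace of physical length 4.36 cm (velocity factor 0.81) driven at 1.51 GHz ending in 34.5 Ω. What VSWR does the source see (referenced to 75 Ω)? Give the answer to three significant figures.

λ = v/f = 0.81·c / 1.51 GHz = 0.161 m
βl = 2π·l/λ = 2π × 0.271 = 97.5°
tan(βl) = -7.56
Z_in = Z_0·(Z_L + jZ_0·tanβl)/(Z_0 + jZ_L·tanβl) = 71.1 − j7.02 Ω
Γ_s = (Z_in − Z_s)/(Z_in + Z_s) = (-3.88 − j7.02)/(146 − j7.02), |Γ_s| = 0.0548
VSWR = (1 + |Γ_s|)/(1 − |Γ_s|)

VSWR ≈ 1.12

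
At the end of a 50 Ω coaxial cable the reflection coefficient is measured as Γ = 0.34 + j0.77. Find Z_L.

Z_L ≈ 14.2 + j74.9 Ω

Z_L = Z_0·(1 + Γ)/(1 − Γ) = 50·(1.34 + j0.77)/(0.66 − j0.77)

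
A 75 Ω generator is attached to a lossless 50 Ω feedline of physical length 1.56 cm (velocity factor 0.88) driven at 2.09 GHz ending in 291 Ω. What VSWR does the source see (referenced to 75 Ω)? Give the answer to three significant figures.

VSWR ≈ 6.29

λ = v/f = 0.88·c / 2.09 GHz = 0.126 m
βl = 2π·l/λ = 2π × 0.123 = 44.5°
tan(βl) = 0.981
Z_in = Z_0·(Z_L + jZ_0·tanβl)/(Z_0 + jZ_L·tanβl) = 17 − j48 Ω
Γ_s = (Z_in − Z_s)/(Z_in + Z_s) = (-58 − j48)/(92 − j48), |Γ_s| = 0.726
VSWR = (1 + |Γ_s|)/(1 − |Γ_s|)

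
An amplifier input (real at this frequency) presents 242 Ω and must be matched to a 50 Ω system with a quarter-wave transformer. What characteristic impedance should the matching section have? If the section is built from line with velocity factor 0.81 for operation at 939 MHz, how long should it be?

Z_qwt ≈ 110 Ω; length ≈ 6.47 cm

Z_qwt = √(Z_0·R_L) = √(50 × 242) = √12100
λ = 0.81·c/f = 0.259 m, so l = λ/4 = 0.0647 m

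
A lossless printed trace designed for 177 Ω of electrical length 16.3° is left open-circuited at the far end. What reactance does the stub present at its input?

X_in ≈ -605 Ω (capacitive)

tan(βl) = 0.292
For an open-circuited stub, Z_in = −jZ_0·cot(βl) = −jZ_0/tan(βl)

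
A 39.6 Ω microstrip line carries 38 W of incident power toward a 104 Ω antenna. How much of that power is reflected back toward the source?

Γ = (104 − 39.6)/(104 + 39.6) = 0.448
|Γ|² = 0.201
P_refl = |Γ|²·P_inc = 7.64 W, P_del = (1 − |Γ|²)·P_inc = 30.4 W

P_reflected ≈ 7.64 W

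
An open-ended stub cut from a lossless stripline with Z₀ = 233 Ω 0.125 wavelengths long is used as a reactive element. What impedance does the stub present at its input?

βl = 2π × 0.125 = 45°
tan(βl) = 1
For an open-ended stub, Z_in = −jZ_0·cot(βl) = −jZ_0/tan(βl)

Z_in ≈ −j233 Ω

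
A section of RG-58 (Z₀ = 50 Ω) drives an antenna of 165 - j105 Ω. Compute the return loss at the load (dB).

Γ = (115 − j105)/(215 − j105), |Γ| = 0.651
RL = −20·log₁₀|Γ| = −20·log₁₀(0.651)

RL ≈ 3.73 dB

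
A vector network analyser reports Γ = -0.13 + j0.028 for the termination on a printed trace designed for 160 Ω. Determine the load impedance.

Z_L ≈ 123 + j7.01 Ω

Z_L = Z_0·(1 + Γ)/(1 − Γ) = 160·(0.87 + j0.028)/(1.13 − j0.028)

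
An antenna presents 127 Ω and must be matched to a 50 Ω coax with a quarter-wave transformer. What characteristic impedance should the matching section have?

Z_qwt ≈ 79.7 Ω

Z_qwt = √(Z_0·R_L) = √(50 × 127) = √6350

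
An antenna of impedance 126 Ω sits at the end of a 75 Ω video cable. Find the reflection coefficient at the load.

Γ = 0.254

Γ = (Z_L − Z_0)/(Z_L + Z_0) = (126 − 75)/(126 + 75) = 51/201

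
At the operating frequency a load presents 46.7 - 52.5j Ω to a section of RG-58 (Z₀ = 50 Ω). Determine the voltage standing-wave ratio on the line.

Γ = (Z_L − Z_0)/(Z_L + Z_0) = (-3.3 − j52.5)/(96.7 − j52.5)
|Γ| = 52.6/110 = 0.478
VSWR = (1 + |Γ|)/(1 − |Γ|) = 1.48/0.522

VSWR ≈ 2.83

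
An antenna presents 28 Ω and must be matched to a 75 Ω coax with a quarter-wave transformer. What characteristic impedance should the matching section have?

Z_qwt = √(Z_0·R_L) = √(75 × 28) = √2100

Z_qwt ≈ 45.8 Ω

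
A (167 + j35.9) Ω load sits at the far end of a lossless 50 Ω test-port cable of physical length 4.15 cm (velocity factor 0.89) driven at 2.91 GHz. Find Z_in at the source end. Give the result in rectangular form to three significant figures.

Z_in ≈ 71.5 + j77.1 Ω

λ = v/f = 0.89·c / 2.91 GHz = 0.0918 m
βl = 2π·l/λ = 2π × 0.452 = 163°
tan(βl) = tan(163°) = -0.309
Z_in = Z_0·(Z_L + jZ_0·tanβl)/(Z_0 + jZ_L·tanβl)
     = 50·(167 + j20.5)/(61.1 − j51.6)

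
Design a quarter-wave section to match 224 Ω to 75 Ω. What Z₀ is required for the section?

Z_qwt ≈ 130 Ω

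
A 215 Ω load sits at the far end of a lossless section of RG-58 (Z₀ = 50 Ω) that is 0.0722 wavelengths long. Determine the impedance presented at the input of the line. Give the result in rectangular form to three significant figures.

βl = 2π × 0.0722 = 26°
tan(βl) = tan(26°) = 0.488
Z_in = Z_0·(Z_L + jZ_0·tanβl)/(Z_0 + jZ_L·tanβl)
     = 50·(215 + j24.4)/(50 + j105)

Z_in ≈ 49.3 − j79 Ω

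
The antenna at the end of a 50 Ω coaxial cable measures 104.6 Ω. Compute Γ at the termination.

Γ = (Z_L − Z_0)/(Z_L + Z_0) = (104.6 − 50)/(104.6 + 50) = 54.6/154.6

Γ = 0.353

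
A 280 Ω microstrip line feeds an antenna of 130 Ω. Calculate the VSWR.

VSWR ≈ 2.15

For a purely resistive load, VSWR = R_L/Z_0 or Z_0/R_L (whichever > 1) = 280/130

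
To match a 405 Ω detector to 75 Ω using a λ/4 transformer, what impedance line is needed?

Z_qwt ≈ 174 Ω

Z_qwt = √(Z_0·R_L) = √(75 × 405) = √30380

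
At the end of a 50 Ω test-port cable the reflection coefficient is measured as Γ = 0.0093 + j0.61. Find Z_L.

Z_L ≈ 23.2 + j45.1 Ω

Z_L = Z_0·(1 + Γ)/(1 − Γ) = 50·(1.01 + j0.61)/(0.991 − j0.61)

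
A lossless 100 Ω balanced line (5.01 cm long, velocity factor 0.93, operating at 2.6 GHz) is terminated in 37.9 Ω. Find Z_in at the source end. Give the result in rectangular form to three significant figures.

λ = v/f = 0.93·c / 2.6 GHz = 0.107 m
βl = 2π·l/λ = 2π × 0.467 = 168°
tan(βl) = tan(168°) = -0.211
Z_in = Z_0·(Z_L + jZ_0·tanβl)/(Z_0 + jZ_L·tanβl)
     = 100·(37.9 − j21.1)/(100 − j8)

Z_in ≈ 39.3 − j18 Ω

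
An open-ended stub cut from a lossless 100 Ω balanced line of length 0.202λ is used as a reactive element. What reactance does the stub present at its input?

X_in ≈ -31.1 Ω (capacitive)

βl = 2π × 0.202 = 72.7°
tan(βl) = 3.21
For an open-ended stub, Z_in = −jZ_0·cot(βl) = −jZ_0/tan(βl)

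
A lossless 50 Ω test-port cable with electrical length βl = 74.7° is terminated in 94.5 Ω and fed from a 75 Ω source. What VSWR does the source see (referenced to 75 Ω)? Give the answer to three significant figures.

tan(βl) = 3.66
Z_in = Z_0·(Z_L + jZ_0·tanβl)/(Z_0 + jZ_L·tanβl) = 27.9 − j9.65 Ω
Γ_s = (Z_in − Z_s)/(Z_in + Z_s) = (-47.1 − j9.65)/(103 − j9.65), |Γ_s| = 0.466
VSWR = (1 + |Γ_s|)/(1 − |Γ_s|)

VSWR ≈ 2.74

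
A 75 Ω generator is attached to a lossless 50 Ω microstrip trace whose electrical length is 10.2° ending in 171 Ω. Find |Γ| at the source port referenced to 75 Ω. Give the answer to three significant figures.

tan(βl) = 0.18
Z_in = Z_0·(Z_L + jZ_0·tanβl)/(Z_0 + jZ_L·tanβl) = 128 − j69.8 Ω
Γ_s = (Z_in − Z_s)/(Z_in + Z_s) = (53 − j69.8)/(203 − j69.8), |Γ_s| = 0.408

|Γ| ≈ 0.408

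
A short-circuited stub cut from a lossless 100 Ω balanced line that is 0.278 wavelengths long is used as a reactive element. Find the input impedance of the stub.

βl = 2π × 0.278 = 100°
tan(βl) = -5.63
For a short-circuited stub, Z_in = jZ_0·tan(βl)

Z_in ≈ −j563 Ω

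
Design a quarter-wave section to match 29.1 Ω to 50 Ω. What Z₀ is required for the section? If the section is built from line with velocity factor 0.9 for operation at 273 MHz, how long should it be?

Z_qwt = √(Z_0·R_L) = √(50 × 29.1) = √1455
λ = 0.9·c/f = 0.989 m, so l = λ/4 = 0.247 m

Z_qwt ≈ 38.1 Ω; length ≈ 24.7 cm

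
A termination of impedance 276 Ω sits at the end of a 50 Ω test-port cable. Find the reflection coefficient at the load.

Γ = 0.693

Γ = (Z_L − Z_0)/(Z_L + Z_0) = (276 − 50)/(276 + 50) = 226/326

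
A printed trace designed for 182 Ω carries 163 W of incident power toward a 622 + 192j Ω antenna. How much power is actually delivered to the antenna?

|Γ| = |(440 + j192)/(804 + j192)| = 0.581
|Γ|² = 0.337
P_refl = |Γ|²·P_inc = 55 W, P_del = (1 − |Γ|²)·P_inc = 108 W

P_delivered ≈ 108 W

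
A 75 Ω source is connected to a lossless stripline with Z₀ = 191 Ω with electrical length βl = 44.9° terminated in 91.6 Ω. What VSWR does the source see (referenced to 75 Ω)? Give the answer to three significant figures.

VSWR ≈ 3.48

tan(βl) = 0.997
Z_in = Z_0·(Z_L + jZ_0·tanβl)/(Z_0 + jZ_L·tanβl) = 149 + j119 Ω
Γ_s = (Z_in − Z_s)/(Z_in + Z_s) = (73.6 + j119)/(224 + j119), |Γ_s| = 0.553
VSWR = (1 + |Γ_s|)/(1 − |Γ_s|)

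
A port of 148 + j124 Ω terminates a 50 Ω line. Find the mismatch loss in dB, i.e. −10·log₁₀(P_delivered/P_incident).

Γ = (98 + j124)/(198 + j124), |Γ| = 0.677
|Γ|² = 0.458, so P_del/P_inc = 1 − |Γ|² = 0.542
ML = −10·log₁₀(1 − |Γ|²)

mismatch loss ≈ 2.66 dB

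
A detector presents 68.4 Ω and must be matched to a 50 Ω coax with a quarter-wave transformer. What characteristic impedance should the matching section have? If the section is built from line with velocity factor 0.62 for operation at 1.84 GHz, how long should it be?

Z_qwt = √(Z_0·R_L) = √(50 × 68.4) = √3420
λ = 0.62·c/f = 0.101 m, so l = λ/4 = 0.0253 m

Z_qwt ≈ 58.5 Ω; length ≈ 2.53 cm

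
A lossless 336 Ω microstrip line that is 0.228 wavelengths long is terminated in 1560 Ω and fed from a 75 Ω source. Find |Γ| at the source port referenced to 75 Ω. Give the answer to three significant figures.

|Γ| ≈ 0.287

βl = 2π × 0.228 = 82.1°
tan(βl) = 7.19
Z_in = Z_0·(Z_L + jZ_0·tanβl)/(Z_0 + jZ_L·tanβl) = 73.7 − j44.5 Ω
Γ_s = (Z_in − Z_s)/(Z_in + Z_s) = (-1.3 − j44.5)/(149 − j44.5), |Γ_s| = 0.287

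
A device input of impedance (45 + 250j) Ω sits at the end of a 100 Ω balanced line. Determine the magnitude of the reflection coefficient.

Γ = (Z_L − Z_0)/(Z_L + Z_0) = (-55 + j250)/(145 + j250)
|Γ| = 256/289

|Γ| ≈ 0.886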